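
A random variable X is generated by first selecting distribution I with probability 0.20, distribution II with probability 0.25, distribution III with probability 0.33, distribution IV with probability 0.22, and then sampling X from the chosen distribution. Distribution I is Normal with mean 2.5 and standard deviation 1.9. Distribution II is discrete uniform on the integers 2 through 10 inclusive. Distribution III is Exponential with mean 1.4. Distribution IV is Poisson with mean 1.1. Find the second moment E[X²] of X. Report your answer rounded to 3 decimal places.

For each component E[X²] = Var + (mean)², giving I: 9.86; II: 42.6667; III: 3.92; IV: 2.31.
Overall E[X²] = 0.2·9.86 + 0.25·42.6667 + 0.33·3.92 + 0.22·2.31 = 14.4405.

14.440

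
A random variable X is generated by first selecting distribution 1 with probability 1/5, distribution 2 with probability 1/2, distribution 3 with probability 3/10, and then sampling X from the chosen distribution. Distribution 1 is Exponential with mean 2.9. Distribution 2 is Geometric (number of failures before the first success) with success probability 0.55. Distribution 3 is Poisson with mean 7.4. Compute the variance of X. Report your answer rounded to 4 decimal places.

12.7922

Per component, 1: μ=2.9, E[X²]=16.82; 2: μ=0.818182, E[X²]=2.15702; 3: μ=7.4, E[X²]=62.16.
E[X] = 0.2·2.9 + 0.5·0.818182 + 0.3·7.4 = 3.20909.
E[X²] = 0.2·16.82 + 0.5·2.15702 + 0.3·62.16 = 23.0905.
Var(X) = E[X²] − (E[X])² = 23.0905 − 10.2983 = 12.7922.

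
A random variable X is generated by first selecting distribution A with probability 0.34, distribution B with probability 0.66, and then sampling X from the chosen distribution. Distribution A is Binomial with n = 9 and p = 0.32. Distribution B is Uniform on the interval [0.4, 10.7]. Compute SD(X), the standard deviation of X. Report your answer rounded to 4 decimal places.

Per component, A: μ=2.88, E[X²]=10.2528; B: μ=5.55, E[X²]=39.6433.
E[X] = 0.34·2.88 + 0.66·5.55 = 4.6422.
E[X²] = 0.34·10.2528 + 0.66·39.6433 = 29.6506.
Var(X) = E[X²] − (E[X])² = 29.6506 − 21.55 = 8.10053.
SD(X) = √8.10053 = 2.84614.

2.8461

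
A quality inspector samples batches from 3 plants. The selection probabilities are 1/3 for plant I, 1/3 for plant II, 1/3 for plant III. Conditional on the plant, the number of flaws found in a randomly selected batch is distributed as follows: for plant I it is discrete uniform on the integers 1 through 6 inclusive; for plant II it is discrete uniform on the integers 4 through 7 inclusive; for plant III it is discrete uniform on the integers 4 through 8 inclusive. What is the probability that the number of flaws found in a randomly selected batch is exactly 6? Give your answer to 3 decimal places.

Conditional on each plant, P(X = 6): I: 0.166667; II: 0.25; III: 0.2.
By total probability, P(X = 6) = 0.333333·0.166667 + 0.333333·0.25 + 0.333333·0.2 = 0.205556.

0.206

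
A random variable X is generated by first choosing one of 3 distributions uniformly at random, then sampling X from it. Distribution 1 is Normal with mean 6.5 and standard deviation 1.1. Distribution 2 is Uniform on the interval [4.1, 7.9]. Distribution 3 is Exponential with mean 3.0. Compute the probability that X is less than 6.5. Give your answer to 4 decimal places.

Conditional on each component, P(X < 6.5): 1: 0.5; 2: 0.631579; 3: 0.885441.
By total probability, P(X < 6.5) = 0.333333·0.5 + 0.333333·0.631579 + 0.333333·0.885441 = 0.67234.

0.6723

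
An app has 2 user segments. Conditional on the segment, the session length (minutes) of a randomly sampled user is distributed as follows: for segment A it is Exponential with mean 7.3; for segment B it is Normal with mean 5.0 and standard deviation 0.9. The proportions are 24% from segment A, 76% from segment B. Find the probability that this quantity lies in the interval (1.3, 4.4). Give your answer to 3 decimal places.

0.261

Conditional on each segment, P(1.3 < X < 4.4): A: 0.289564; B: 0.252473.
By total probability, P(1.3 < X < 4.4) = 0.24·0.289564 + 0.76·0.252473 = 0.261375.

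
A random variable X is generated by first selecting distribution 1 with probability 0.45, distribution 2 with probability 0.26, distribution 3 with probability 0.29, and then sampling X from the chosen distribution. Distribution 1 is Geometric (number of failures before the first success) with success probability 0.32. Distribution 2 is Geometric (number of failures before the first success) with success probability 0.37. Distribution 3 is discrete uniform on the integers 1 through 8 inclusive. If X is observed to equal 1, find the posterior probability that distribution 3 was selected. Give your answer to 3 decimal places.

Likelihoods P(X=1 | ·): 1: 0.2176; 2: 0.2331; 3: 0.125.
Posterior ∝ prior × likelihood. Numerator for 3: 0.29·0.125 = 0.03625.
Normalizing constant: 0.45·0.2176 + 0.26·0.2331 + 0.29·0.125 = 0.194776.
P(3 | observation) = 0.03625 / 0.194776 = 0.186111.

0.186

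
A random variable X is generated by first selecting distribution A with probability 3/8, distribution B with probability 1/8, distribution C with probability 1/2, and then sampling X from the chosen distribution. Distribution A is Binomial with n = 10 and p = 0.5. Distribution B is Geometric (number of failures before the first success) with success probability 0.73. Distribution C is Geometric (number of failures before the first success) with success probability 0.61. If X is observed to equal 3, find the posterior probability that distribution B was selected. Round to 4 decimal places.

Likelihoods P(X=3 | ·): A: 0.117188; B: 0.0143686; C: 0.0361846.
Posterior ∝ prior × likelihood. Numerator for B: 0.125·0.0143686 = 0.00179607.
Normalizing constant: 0.375·0.117188 + 0.125·0.0143686 + 0.5·0.0361846 = 0.0638337.
P(B | observation) = 0.00179607 / 0.0638337 = 0.0281368.

0.0281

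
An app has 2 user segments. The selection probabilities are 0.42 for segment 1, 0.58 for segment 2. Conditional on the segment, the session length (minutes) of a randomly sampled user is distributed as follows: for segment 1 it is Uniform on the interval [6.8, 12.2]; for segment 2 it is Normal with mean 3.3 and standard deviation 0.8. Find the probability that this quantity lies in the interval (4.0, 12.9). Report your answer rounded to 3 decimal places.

0.531

Conditional on each segment, P(4.0 < X < 12.9): 1: 1; 2: 0.190787.
By total probability, P(4.0 < X < 12.9) = 0.42·1 + 0.58·0.190787 = 0.530656.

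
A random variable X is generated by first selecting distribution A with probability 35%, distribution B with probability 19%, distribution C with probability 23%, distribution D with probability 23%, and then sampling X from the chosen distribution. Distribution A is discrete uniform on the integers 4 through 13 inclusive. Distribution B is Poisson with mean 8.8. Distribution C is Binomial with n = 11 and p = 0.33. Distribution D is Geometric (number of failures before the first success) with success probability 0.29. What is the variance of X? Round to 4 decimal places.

Per component, A: μ=8.5, E[X²]=80.5; B: μ=8.8, E[X²]=86.24; C: μ=3.63, E[X²]=15.609; D: μ=2.44828, E[X²]=14.4364.
E[X] = 0.35·8.5 + 0.19·8.8 + 0.23·3.63 + 0.23·2.44828 = 6.045.
E[X²] = 0.35·80.5 + 0.19·86.24 + 0.23·15.609 + 0.23·14.4364 = 51.471.
Var(X) = E[X²] − (E[X])² = 51.471 − 36.5421 = 14.929.

14.9290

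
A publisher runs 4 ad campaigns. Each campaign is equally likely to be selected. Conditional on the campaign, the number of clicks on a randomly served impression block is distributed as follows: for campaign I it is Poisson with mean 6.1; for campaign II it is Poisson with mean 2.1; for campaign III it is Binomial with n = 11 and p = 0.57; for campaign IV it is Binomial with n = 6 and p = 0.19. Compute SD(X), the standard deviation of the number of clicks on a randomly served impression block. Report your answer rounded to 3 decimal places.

Per component, I: μ=6.1, E[X²]=43.31; II: μ=2.1, E[X²]=6.51; III: μ=6.27, E[X²]=42.009; IV: μ=1.14, E[X²]=2.223.
E[X] = 0.25·6.1 + 0.25·2.1 + 0.25·6.27 + 0.25·1.14 = 3.9025.
E[X²] = 0.25·43.31 + 0.25·6.51 + 0.25·42.009 + 0.25·2.223 = 23.513.
Var(X) = E[X²] − (E[X])² = 23.513 − 15.2295 = 8.28349.
SD(X) = √8.28349 = 2.87811.

2.878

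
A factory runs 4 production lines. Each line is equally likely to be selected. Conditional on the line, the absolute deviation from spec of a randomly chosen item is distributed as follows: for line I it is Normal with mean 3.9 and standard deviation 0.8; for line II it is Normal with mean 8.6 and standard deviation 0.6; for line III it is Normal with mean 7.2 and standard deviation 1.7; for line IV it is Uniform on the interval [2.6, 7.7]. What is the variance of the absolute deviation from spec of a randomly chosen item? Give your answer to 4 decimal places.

Per component, I: μ=3.9, E[X²]=15.85; II: μ=8.6, E[X²]=74.32; III: μ=7.2, E[X²]=54.73; IV: μ=5.15, E[X²]=28.69.
E[X] = 0.25·3.9 + 0.25·8.6 + 0.25·7.2 + 0.25·5.15 = 6.2125.
E[X²] = 0.25·15.85 + 0.25·74.32 + 0.25·54.73 + 0.25·28.69 = 43.3975.
Var(X) = E[X²] − (E[X])² = 43.3975 − 38.5952 = 4.80234.

4.8023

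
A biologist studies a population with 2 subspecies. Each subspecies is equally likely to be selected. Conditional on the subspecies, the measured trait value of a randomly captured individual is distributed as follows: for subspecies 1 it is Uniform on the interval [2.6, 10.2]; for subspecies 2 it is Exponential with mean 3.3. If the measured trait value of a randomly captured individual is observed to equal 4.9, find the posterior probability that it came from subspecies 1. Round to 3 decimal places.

0.657

Likelihoods f(4.9 | ·): 1: 0.131579; 2: 0.0686475.
Posterior ∝ prior × likelihood. Numerator for 1: 0.5·0.131579 = 0.0657895.
Normalizing constant: 0.5·0.131579 + 0.5·0.0686475 = 0.100113.
P(1 | observation) = 0.0657895 / 0.100113 = 0.657151.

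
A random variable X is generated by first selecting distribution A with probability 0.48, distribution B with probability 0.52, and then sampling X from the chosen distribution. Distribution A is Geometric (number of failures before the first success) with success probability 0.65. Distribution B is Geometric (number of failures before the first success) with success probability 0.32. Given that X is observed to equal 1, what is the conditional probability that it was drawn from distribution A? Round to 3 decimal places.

Likelihoods P(X=1 | ·): A: 0.2275; B: 0.2176.
Posterior ∝ prior × likelihood. Numerator for A: 0.48·0.2275 = 0.1092.
Normalizing constant: 0.48·0.2275 + 0.52·0.2176 = 0.222352.
P(A | observation) = 0.1092 / 0.222352 = 0.491113.

0.491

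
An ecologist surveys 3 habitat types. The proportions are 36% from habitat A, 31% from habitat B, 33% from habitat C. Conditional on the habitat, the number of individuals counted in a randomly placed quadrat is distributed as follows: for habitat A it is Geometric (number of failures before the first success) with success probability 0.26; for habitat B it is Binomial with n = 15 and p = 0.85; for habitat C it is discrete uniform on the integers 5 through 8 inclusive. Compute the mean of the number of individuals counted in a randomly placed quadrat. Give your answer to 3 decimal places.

7.122

Component means — A: 2.84615; B: 12.75; C: 6.5.
E[X] = 0.36·2.84615 + 0.31·12.75 + 0.33·6.5 = 7.12212.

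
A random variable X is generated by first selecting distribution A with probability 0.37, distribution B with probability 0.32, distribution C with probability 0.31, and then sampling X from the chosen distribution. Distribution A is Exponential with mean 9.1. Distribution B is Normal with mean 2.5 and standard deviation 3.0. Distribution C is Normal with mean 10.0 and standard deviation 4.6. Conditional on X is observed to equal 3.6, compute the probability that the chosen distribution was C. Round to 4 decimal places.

Likelihoods f(3.6 | ·): A: 0.073986; B: 0.124335; C: 0.0329469.
Posterior ∝ prior × likelihood. Numerator for C: 0.31·0.0329469 = 0.0102135.
Normalizing constant: 0.37·0.073986 + 0.32·0.124335 + 0.31·0.0329469 = 0.0773757.
P(C | observation) = 0.0102135 / 0.0773757 = 0.131999.

0.1320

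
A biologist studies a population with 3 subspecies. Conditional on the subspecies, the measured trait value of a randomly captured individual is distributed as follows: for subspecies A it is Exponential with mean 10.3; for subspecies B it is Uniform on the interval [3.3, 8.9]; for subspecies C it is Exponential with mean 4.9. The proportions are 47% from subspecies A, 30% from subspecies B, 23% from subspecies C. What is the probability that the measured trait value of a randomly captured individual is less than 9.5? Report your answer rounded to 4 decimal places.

0.7800

Conditional on each subspecies, P(X < 9.5): A: 0.602408; B: 1; C: 0.85612.
By total probability, P(X < 9.5) = 0.47·0.602408 + 0.3·1 + 0.23·0.85612 = 0.78004.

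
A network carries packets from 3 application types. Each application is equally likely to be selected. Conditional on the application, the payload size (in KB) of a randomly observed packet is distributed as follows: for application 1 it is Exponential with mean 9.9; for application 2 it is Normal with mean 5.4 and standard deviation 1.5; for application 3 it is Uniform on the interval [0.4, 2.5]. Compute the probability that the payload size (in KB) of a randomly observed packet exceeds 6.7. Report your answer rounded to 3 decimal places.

0.234

Conditional on each application, P(X > 6.7): 1: 0.508257; 2: 0.193062; 3: 0.
By total probability, P(X > 6.7) = 0.333333·0.508257 + 0.333333·0.193062 + 0.333333·0 = 0.233773.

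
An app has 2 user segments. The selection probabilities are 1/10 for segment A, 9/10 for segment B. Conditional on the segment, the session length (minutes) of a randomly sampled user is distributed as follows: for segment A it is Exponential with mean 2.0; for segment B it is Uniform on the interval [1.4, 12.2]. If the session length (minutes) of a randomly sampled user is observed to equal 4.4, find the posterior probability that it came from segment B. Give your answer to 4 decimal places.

0.9377

Likelihoods f(4.4 | ·): A: 0.0554016; B: 0.0925926.
Posterior ∝ prior × likelihood. Numerator for B: 0.9·0.0925926 = 0.0833333.
Normalizing constant: 0.1·0.0554016 + 0.9·0.0925926 = 0.0888735.
P(B | observation) = 0.0833333 / 0.0888735 = 0.937662.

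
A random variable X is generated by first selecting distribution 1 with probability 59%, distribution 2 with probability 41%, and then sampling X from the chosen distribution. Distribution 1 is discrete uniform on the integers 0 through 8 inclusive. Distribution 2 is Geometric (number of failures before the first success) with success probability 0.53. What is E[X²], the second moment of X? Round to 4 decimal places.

For each component E[X²] = Var + (mean)², giving 1: 22.6667; 2: 2.45959.
Overall E[X²] = 0.59·22.6667 + 0.41·2.45959 = 14.3818.

14.3818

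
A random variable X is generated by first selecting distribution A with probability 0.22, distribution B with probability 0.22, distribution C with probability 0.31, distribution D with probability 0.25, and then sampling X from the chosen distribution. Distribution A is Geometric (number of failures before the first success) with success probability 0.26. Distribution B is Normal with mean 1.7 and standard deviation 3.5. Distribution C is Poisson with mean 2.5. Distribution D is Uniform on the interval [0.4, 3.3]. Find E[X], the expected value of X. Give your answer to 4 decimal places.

Component means — A: 2.84615; B: 1.7; C: 2.5; D: 1.85.
E[X] = 0.22·2.84615 + 0.22·1.7 + 0.31·2.5 + 0.25·1.85 = 2.23765.

2.2377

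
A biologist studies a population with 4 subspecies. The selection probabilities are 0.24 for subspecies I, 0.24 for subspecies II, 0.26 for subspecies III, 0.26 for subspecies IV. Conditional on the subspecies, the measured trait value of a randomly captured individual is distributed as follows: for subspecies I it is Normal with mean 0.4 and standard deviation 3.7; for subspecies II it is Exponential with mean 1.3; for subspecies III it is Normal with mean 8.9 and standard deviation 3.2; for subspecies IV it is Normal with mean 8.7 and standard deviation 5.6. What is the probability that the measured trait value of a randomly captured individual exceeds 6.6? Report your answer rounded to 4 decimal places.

0.3794

Conditional on each subspecies, P(X > 6.6): I: 0.0469009; II: 0.00623908; III: 0.763853; IV: 0.64617.
By total probability, P(X > 6.6) = 0.24·0.0469009 + 0.24·0.00623908 + 0.26·0.763853 + 0.26·0.64617 = 0.379359.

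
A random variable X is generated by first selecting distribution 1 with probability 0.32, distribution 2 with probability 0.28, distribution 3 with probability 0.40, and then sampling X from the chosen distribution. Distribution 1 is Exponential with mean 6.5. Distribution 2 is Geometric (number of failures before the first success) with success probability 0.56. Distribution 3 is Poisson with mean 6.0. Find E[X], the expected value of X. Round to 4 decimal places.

Component means — 1: 6.5; 2: 0.785714; 3: 6.
E[X] = 0.32·6.5 + 0.28·0.785714 + 0.4·6 = 4.7.

4.7000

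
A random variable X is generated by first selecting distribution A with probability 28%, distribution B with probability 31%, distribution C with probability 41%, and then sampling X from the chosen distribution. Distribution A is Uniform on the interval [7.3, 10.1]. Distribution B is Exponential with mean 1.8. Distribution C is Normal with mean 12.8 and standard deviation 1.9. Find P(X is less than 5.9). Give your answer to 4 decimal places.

Conditional on each component, P(X < 5.9): A: 0; B: 0.962288; C: 0.000140846.
By total probability, P(X < 5.9) = 0.28·0 + 0.31·0.962288 + 0.41·0.000140846 = 0.298367.

0.2984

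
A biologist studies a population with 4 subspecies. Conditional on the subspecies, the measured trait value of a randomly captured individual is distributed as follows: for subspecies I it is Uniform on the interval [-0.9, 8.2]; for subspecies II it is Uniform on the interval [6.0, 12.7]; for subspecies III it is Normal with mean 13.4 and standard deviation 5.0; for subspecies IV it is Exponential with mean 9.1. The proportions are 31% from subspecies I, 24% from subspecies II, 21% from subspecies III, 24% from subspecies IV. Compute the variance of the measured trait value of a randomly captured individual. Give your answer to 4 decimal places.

40.7393

Per component, I: μ=3.65, E[X²]=20.2233; II: μ=9.35, E[X²]=91.1633; III: μ=13.4, E[X²]=204.56; IV: μ=9.1, E[X²]=165.62.
E[X] = 0.31·3.65 + 0.24·9.35 + 0.21·13.4 + 0.24·9.1 = 8.3735.
E[X²] = 0.31·20.2233 + 0.24·91.1633 + 0.21·204.56 + 0.24·165.62 = 110.855.
Var(X) = E[X²] − (E[X])² = 110.855 − 70.1155 = 40.7393.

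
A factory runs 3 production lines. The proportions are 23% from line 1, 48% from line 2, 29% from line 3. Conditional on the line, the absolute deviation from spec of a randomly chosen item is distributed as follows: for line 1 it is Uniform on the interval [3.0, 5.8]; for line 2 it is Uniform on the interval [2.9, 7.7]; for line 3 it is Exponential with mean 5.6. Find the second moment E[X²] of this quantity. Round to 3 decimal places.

For each component E[X²] = Var + (mean)², giving 1: 20.0133; 2: 30.01; 3: 62.72.
Overall E[X²] = 0.23·20.0133 + 0.48·30.01 + 0.29·62.72 = 37.1967.

37.197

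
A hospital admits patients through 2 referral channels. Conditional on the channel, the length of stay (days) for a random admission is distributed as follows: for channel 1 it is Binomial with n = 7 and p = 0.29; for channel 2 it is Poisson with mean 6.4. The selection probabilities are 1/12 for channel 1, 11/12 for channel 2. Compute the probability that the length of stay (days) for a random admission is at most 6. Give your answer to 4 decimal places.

0.5805

Conditional on each channel, P(X ≤ 6): 1: 0.999828; 2: 0.542329.
By total probability, P(X ≤ 6) = 0.0833333·0.999828 + 0.916667·0.542329 = 0.580454.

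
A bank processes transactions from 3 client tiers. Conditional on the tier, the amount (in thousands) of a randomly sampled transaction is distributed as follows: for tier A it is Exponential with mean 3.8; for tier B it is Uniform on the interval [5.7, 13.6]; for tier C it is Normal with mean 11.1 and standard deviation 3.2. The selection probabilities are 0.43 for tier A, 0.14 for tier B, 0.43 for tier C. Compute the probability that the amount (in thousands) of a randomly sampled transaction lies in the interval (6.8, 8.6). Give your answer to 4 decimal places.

0.1140

Conditional on each tier, P(6.8 < X < 8.6): A: 0.0630266; B: 0.227848; C: 0.127813.
By total probability, P(6.8 < X < 8.6) = 0.43·0.0630266 + 0.14·0.227848 + 0.43·0.127813 = 0.11396.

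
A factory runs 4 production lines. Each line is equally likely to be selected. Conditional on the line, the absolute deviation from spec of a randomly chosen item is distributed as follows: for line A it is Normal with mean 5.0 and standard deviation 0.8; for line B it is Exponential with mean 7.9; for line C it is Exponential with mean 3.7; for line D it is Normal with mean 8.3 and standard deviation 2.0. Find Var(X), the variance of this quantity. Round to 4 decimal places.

Per component, A: μ=5, E[X²]=25.64; B: μ=7.9, E[X²]=124.82; C: μ=3.7, E[X²]=27.38; D: μ=8.3, E[X²]=72.89.
E[X] = 0.25·5 + 0.25·7.9 + 0.25·3.7 + 0.25·8.3 = 6.225.
E[X²] = 0.25·25.64 + 0.25·124.82 + 0.25·27.38 + 0.25·72.89 = 62.6825.
Var(X) = E[X²] − (E[X])² = 62.6825 − 38.7506 = 23.9319.

23.9319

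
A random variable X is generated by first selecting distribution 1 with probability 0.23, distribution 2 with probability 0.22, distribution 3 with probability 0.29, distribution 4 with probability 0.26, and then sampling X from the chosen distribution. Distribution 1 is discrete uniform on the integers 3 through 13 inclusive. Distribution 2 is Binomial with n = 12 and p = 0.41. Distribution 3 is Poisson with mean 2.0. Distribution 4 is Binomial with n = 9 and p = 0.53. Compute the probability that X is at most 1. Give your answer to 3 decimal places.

Conditional on each component, P(X ≤ 1): 1: 0; 2: 0.0166159; 3: 0.406006; 4: 0.0124771.
By total probability, P(X ≤ 1) = 0.23·0 + 0.22·0.0166159 + 0.29·0.406006 + 0.26·0.0124771 = 0.124641.

0.125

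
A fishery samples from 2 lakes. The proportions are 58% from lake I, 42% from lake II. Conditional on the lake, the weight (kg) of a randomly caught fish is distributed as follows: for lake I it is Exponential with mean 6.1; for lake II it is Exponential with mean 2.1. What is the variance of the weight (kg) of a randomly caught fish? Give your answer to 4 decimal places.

27.3316

Per component, I: μ=6.1, E[X²]=74.42; II: μ=2.1, E[X²]=8.82.
E[X] = 0.58·6.1 + 0.42·2.1 = 4.42.
E[X²] = 0.58·74.42 + 0.42·8.82 = 46.868.
Var(X) = E[X²] − (E[X])² = 46.868 − 19.5364 = 27.3316.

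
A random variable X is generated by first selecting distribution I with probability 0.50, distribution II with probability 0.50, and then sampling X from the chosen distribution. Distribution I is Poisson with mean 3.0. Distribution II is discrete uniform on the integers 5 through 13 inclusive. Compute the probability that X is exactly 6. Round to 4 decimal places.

Conditional on each component, P(X = 6): I: 0.0504094; II: 0.111111.
By total probability, P(X = 6) = 0.5·0.0504094 + 0.5·0.111111 = 0.0807603.

0.0808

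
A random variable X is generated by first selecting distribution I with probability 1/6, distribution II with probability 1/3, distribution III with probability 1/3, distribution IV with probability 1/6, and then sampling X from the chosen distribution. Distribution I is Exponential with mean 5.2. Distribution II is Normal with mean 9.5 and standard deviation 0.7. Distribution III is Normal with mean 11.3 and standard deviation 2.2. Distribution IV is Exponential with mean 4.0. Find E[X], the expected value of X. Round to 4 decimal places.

8.4667

Component means — I: 5.2; II: 9.5; III: 11.3; IV: 4.
E[X] = 0.166667·5.2 + 0.333333·9.5 + 0.333333·11.3 + 0.166667·4 = 8.46667.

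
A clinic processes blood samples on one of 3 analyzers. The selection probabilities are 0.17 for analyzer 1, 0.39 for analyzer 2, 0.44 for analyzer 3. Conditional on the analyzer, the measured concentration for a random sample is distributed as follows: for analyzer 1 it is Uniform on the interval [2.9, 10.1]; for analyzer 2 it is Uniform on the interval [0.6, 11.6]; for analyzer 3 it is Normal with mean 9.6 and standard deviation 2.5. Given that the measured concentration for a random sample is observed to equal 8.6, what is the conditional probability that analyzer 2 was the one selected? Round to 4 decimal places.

0.2862

Likelihoods f(8.6 | ·): 1: 0.138889; 2: 0.0909091; 3: 0.147308.
Posterior ∝ prior × likelihood. Numerator for 2: 0.39·0.0909091 = 0.0354545.
Normalizing constant: 0.17·0.138889 + 0.39·0.0909091 + 0.44·0.147308 = 0.123881.
P(2 | observation) = 0.0354545 / 0.123881 = 0.286198.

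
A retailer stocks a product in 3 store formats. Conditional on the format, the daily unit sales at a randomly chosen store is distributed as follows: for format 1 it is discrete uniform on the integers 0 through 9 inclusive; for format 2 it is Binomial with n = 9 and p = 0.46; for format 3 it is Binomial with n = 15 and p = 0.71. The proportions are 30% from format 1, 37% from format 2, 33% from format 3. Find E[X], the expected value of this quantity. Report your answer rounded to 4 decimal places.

Component means — 1: 4.5; 2: 4.14; 3: 10.65.
E[X] = 0.3·4.5 + 0.37·4.14 + 0.33·10.65 = 6.3963.

6.3963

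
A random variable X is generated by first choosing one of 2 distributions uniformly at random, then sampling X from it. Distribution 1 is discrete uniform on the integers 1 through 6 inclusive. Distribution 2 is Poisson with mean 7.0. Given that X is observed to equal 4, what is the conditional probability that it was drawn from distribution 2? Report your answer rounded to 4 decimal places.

0.3537

Likelihoods P(X=4 | ·): 1: 0.166667; 2: 0.0912262.
Posterior ∝ prior × likelihood. Numerator for 2: 0.5·0.0912262 = 0.0456131.
Normalizing constant: 0.5·0.166667 + 0.5·0.0912262 = 0.128946.
P(2 | observation) = 0.0456131 / 0.128946 = 0.353737.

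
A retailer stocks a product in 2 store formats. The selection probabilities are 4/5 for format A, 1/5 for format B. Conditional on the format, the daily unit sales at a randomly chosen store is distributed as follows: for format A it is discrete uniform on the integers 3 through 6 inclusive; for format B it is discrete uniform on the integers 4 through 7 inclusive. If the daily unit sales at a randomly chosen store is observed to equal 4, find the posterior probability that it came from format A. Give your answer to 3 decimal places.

Likelihoods P(X=4 | ·): A: 0.25; B: 0.25.
Posterior ∝ prior × likelihood. Numerator for A: 0.8·0.25 = 0.2.
Normalizing constant: 0.8·0.25 + 0.2·0.25 = 0.25.
P(A | observation) = 0.2 / 0.25 = 0.8.

0.800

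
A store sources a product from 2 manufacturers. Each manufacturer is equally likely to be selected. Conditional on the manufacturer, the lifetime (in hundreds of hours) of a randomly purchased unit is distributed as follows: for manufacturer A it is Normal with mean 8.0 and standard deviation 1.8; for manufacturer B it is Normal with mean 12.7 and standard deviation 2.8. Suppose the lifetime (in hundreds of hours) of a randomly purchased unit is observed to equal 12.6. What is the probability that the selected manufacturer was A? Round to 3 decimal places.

Likelihoods f(12.6 | ·): A: 0.00846211; B: 0.142389.
Posterior ∝ prior × likelihood. Numerator for A: 0.5·0.00846211 = 0.00423105.
Normalizing constant: 0.5·0.00846211 + 0.5·0.142389 = 0.0754253.
P(A | observation) = 0.00423105 / 0.0754253 = 0.0560959.

0.056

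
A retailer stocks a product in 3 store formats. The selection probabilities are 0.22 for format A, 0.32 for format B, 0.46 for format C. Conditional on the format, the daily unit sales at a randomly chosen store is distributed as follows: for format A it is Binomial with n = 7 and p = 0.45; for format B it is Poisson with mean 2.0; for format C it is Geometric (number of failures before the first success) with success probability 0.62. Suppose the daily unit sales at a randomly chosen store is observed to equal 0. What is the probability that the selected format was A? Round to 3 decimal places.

0.010

Likelihoods P(X=0 | ·): A: 0.0152244; B: 0.135335; C: 0.62.
Posterior ∝ prior × likelihood. Numerator for A: 0.22·0.0152244 = 0.00334936.
Normalizing constant: 0.22·0.0152244 + 0.32·0.135335 + 0.46·0.62 = 0.331857.
P(A | observation) = 0.00334936 / 0.331857 = 0.0100928.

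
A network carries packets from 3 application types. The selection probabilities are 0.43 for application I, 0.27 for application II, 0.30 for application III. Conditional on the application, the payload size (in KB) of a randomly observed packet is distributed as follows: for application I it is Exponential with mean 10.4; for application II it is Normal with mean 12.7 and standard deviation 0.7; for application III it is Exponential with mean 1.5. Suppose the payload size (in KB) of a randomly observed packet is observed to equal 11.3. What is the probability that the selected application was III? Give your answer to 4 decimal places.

0.0031

Likelihoods f(11.3 | ·): I: 0.0324406; II: 0.07713; III: 0.000356635.
Posterior ∝ prior × likelihood. Numerator for III: 0.3·0.000356635 = 0.00010699.
Normalizing constant: 0.43·0.0324406 + 0.27·0.07713 + 0.3·0.000356635 = 0.0348815.
P(III | observation) = 0.00010699 / 0.0348815 = 0.00306725.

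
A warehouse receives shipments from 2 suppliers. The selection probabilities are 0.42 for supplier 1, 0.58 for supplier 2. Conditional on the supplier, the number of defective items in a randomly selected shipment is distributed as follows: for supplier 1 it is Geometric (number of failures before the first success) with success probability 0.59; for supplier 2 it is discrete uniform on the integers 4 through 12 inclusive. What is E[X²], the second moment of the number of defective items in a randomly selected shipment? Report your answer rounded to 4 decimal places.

41.6842

For each component E[X²] = Var + (mean)², giving 1: 1.66073; 2: 70.6667.
Overall E[X²] = 0.42·1.66073 + 0.58·70.6667 = 41.6842.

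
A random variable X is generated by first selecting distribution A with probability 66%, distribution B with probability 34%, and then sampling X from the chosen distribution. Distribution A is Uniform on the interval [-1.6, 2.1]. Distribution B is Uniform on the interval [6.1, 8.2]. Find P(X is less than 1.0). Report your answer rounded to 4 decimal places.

Conditional on each component, P(X < 1.0): A: 0.702703; B: 0.
By total probability, P(X < 1.0) = 0.66·0.702703 + 0.34·0 = 0.463784.

0.4638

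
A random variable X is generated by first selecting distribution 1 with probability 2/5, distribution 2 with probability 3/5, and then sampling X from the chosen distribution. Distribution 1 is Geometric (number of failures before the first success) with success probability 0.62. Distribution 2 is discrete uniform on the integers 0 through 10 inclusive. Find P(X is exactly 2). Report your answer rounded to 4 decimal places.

0.0904

Conditional on each component, P(X = 2): 1: 0.089528; 2: 0.0909091.
By total probability, P(X = 2) = 0.4·0.089528 + 0.6·0.0909091 = 0.0903567.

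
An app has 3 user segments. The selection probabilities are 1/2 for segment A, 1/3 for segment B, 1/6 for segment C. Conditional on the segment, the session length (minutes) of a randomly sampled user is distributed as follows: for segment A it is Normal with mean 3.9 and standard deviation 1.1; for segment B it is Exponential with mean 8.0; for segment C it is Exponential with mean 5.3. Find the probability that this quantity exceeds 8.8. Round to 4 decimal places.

Conditional on each segment, P(X > 8.8): A: 4.20356e-06; B: 0.332871; C: 0.190067.
By total probability, P(X > 8.8) = 0.5·4.20356e-06 + 0.333333·0.332871 + 0.166667·0.190067 = 0.142637.

0.1426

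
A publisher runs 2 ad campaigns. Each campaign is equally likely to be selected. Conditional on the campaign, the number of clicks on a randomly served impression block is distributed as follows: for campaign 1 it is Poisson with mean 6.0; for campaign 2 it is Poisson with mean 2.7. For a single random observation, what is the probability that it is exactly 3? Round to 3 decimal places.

Conditional on each campaign, P(X = 3): 1: 0.0892351; 2: 0.220468.
By total probability, P(X = 3) = 0.5·0.0892351 + 0.5·0.220468 = 0.154851.

0.155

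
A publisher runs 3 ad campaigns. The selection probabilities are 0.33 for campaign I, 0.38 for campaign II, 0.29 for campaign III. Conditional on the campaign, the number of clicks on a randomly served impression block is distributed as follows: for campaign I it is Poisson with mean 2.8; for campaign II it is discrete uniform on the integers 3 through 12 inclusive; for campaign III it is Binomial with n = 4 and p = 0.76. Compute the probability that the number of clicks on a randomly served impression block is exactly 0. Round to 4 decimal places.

0.0210

Conditional on each campaign, P(X = 0): I: 0.0608101; II: 0; III: 0.00331776.
By total probability, P(X = 0) = 0.33·0.0608101 + 0.38·0 + 0.29·0.00331776 = 0.0210295.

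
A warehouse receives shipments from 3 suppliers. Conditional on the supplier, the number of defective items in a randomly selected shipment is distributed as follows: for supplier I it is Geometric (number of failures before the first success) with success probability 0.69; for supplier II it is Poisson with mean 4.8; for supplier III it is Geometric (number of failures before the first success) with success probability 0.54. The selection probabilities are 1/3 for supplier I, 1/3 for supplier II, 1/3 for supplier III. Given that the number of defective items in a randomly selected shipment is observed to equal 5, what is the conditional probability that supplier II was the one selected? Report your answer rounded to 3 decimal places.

Likelihoods P(X=5 | ·): I: 0.00197541; II: 0.174748; III: 0.011122.
Posterior ∝ prior × likelihood. Numerator for II: 0.333333·0.174748 = 0.0582492.
Normalizing constant: 0.333333·0.00197541 + 0.333333·0.174748 + 0.333333·0.011122 = 0.062615.
P(II | observation) = 0.0582492 / 0.062615 = 0.930275.

0.930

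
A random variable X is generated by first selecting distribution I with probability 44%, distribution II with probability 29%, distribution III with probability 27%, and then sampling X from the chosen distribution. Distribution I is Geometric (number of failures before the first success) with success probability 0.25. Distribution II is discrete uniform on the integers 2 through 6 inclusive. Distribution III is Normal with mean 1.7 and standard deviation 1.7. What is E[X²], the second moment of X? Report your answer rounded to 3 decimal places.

For each component E[X²] = Var + (mean)², giving I: 21; II: 18; III: 5.78.
Overall E[X²] = 0.44·21 + 0.29·18 + 0.27·5.78 = 16.0206.

16.021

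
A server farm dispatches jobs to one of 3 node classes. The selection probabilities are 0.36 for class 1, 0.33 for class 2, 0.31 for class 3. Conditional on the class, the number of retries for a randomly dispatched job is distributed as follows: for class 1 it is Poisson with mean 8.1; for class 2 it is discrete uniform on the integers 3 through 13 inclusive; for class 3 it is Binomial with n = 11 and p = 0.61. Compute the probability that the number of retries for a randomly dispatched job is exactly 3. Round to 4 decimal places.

Conditional on each class, P(X = 3): 1: 0.0268855; 2: 0.0909091; 3: 0.0200443.
By total probability, P(X = 3) = 0.36·0.0268855 + 0.33·0.0909091 + 0.31·0.0200443 = 0.0458925.

0.0459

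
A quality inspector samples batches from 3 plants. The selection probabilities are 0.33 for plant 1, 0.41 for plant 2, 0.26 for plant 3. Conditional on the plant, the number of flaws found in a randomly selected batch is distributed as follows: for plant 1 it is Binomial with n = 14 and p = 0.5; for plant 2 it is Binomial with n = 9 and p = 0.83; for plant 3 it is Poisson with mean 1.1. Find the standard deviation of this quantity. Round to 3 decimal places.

3.050

Per component, 1: μ=7, E[X²]=52.5; 2: μ=7.47, E[X²]=57.0708; 3: μ=1.1, E[X²]=2.31.
E[X] = 0.33·7 + 0.41·7.47 + 0.26·1.1 = 5.6587.
E[X²] = 0.33·52.5 + 0.41·57.0708 + 0.26·2.31 = 41.3246.
Var(X) = E[X²] − (E[X])² = 41.3246 − 32.0209 = 9.30374.
SD(X) = √9.30374 = 3.0502.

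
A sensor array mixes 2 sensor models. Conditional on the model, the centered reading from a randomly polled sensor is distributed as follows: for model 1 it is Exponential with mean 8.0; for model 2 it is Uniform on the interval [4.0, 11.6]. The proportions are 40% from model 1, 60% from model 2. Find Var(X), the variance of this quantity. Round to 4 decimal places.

28.4976

Per component, 1: μ=8, E[X²]=128; 2: μ=7.8, E[X²]=65.6533.
E[X] = 0.4·8 + 0.6·7.8 = 7.88.
E[X²] = 0.4·128 + 0.6·65.6533 = 90.592.
Var(X) = E[X²] − (E[X])² = 90.592 − 62.0944 = 28.4976.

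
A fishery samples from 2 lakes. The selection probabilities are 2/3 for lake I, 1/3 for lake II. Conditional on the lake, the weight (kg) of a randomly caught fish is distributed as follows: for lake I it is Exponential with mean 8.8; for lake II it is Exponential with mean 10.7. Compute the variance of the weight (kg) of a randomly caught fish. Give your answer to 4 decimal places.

90.5922

Per component, I: μ=8.8, E[X²]=154.88; II: μ=10.7, E[X²]=228.98.
E[X] = 0.666667·8.8 + 0.333333·10.7 = 9.43333.
E[X²] = 0.666667·154.88 + 0.333333·228.98 = 179.58.
Var(X) = E[X²] − (E[X])² = 179.58 − 88.9878 = 90.5922.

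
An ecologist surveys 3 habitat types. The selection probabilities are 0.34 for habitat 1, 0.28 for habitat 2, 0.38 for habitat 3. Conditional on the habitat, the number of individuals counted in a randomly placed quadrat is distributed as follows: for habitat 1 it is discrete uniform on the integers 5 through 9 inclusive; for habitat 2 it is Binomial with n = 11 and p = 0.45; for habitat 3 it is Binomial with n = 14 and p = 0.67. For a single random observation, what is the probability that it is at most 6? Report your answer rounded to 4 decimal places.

0.3880

Conditional on each habitat, P(X ≤ 6): 1: 0.4; 2: 0.8262; 3: 0.0544656.
By total probability, P(X ≤ 6) = 0.34·0.4 + 0.28·0.8262 + 0.38·0.0544656 = 0.388033.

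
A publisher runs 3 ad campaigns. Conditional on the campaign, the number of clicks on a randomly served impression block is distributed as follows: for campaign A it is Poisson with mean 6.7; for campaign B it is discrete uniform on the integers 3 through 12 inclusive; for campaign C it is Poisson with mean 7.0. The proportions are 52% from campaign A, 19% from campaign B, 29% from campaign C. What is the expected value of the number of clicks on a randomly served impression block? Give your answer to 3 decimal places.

6.939

Component means — A: 6.7; B: 7.5; C: 7.
E[X] = 0.52·6.7 + 0.19·7.5 + 0.29·7 = 6.939.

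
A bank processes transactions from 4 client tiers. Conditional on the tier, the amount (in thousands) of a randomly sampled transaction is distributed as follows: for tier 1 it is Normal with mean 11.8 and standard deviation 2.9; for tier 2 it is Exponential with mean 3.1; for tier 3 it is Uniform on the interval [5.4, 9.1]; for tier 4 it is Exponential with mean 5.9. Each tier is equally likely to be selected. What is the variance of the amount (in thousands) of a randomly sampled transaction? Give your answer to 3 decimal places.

23.373

Per component, 1: μ=11.8, E[X²]=147.65; 2: μ=3.1, E[X²]=19.22; 3: μ=7.25, E[X²]=53.7033; 4: μ=5.9, E[X²]=69.62.
E[X] = 0.25·11.8 + 0.25·3.1 + 0.25·7.25 + 0.25·5.9 = 7.0125.
E[X²] = 0.25·147.65 + 0.25·19.22 + 0.25·53.7033 + 0.25·69.62 = 72.5483.
Var(X) = E[X²] − (E[X])² = 72.5483 − 49.1752 = 23.3732.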